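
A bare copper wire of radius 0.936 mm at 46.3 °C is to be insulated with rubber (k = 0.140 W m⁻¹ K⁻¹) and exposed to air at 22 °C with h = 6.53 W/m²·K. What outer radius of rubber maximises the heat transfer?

For a cylinder, r_cr = k_ins/h = 0.140/6.53 = 0.0214 m = 2.14 cm

r_cr = 2.14 cm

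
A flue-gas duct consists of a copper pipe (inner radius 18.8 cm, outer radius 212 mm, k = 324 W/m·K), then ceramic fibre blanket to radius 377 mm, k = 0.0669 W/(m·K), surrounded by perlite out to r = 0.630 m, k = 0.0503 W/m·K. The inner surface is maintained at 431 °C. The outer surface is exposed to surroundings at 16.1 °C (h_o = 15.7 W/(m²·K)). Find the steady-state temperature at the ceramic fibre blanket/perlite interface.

T = 242 °C

Resistance network (inner→outer):
  R'_copper = ln(0.212/0.188)/(2πk) = 0.1201/(2π·324) = 5.902×10^-5 m·K/W
  R'_ceramic fibre blanket = ln(0.377/0.212)/(2πk) = 0.5757/(2π·0.0669) = 1.369 m·K/W
  R'_perlite = ln(0.630/0.377)/(2πk) = 0.5135/(2π·0.0503) = 1.625 m·K/W
  R'_conv,out = 1/(2πr h) = 1/(2π·0.630·15.7) = 0.01609 m·K/W
ΣR = 5.902×10^-5 + 1.369 + 1.625 + 0.01609 = 3.010 m·K/W
Q' = ΔT/ΣR = (431 °C − 16.1 °C)/3.010 = 137.8 W/m
From the inner boundary to the ceramic fibre blanket/perlite interface, ΣR_partial = 1.369 m·K/W.
T_interface = T_in − Q'·ΣR_partial = 431 °C − (137.8)(1.369) = 242 °C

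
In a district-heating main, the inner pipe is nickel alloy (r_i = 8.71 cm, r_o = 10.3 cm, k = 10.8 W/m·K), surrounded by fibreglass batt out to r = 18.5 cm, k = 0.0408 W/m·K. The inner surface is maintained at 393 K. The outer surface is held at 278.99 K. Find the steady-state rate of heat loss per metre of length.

Resistance network (inner→outer):
  R'_nickel alloy = ln(0.103/0.0871)/(2πk) = 0.1677/(2π·10.8) = 0.002471 m·K/W
  R'_fibreglass batt = ln(0.185/0.103)/(2πk) = 0.5856/(2π·0.0408) = 2.284 m·K/W
ΣR = 0.002471 + 2.284 = 2.286 m·K/W
Q' = ΔT/ΣR = (393 K − 278.99 K)/2.286 = 49.9 W/m

Q' = 49.9 W/m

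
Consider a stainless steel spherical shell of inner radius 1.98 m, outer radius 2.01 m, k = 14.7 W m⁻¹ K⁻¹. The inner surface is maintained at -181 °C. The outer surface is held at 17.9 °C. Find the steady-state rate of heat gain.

Q = 4πk·ΔT/(1/r₁ − 1/r₂) = 4π × 14.7 × 198.9 / (1/1.98 − 1/2.01) = 4.87×10^6 W

Q = 4.87×10^6 W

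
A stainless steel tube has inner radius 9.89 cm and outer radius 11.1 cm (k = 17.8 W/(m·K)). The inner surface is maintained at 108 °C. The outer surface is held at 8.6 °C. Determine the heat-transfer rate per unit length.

Q' = 2πk·ΔT/ln(r₂/r₁) = 2π × 17.8 × 99.4 / ln(0.111/0.0989) = 96300 W/m

Q' = 96.3 kW/m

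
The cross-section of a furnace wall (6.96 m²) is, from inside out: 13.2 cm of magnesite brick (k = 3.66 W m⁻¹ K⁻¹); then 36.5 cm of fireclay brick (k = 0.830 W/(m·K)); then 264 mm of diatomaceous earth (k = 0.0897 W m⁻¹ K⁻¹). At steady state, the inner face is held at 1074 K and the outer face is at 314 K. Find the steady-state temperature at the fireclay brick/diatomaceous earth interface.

T = 968 K

Treat each layer as a resistance in series:
  R_magnesite brick = L/(kA) = 0.132/(3.66·6.96) = 0.005182 K/W
  R_fireclay brick = L/(kA) = 0.365/(0.830·6.96) = 0.06318 K/W
  R_diatomaceous earth = L/(kA) = 0.264/(0.0897·6.96) = 0.4229 K/W
ΣR = 0.005182 + 0.06318 + 0.4229 = 0.4913 K/W
Q = ΔT/ΣR = (1074 K − 314 K)/0.4913 = 1547 W
From the inner boundary to the fireclay brick/diatomaceous earth interface, ΣR_partial = 0.06836 K/W.
T_interface = T_in − Q·ΣR_partial = 1074 K − (1547)(0.06836) = 968 K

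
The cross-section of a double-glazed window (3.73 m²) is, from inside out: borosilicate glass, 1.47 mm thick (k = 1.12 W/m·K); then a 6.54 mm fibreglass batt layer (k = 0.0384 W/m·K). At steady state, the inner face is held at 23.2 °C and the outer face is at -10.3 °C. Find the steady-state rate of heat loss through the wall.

Q = 728 W

Series thermal resistances, inner to outer:
  R_borosilicate glass = L/(kA) = 0.00147/(1.12·3.73) = 3.519×10^-4 K/W
  R_fibreglass batt = L/(kA) = 0.00654/(0.0384·3.73) = 0.04566 K/W
ΣR = 3.519×10^-4 + 0.04566 = 0.04601 K/W
Q = ΔT/ΣR = (23.2 °C − -10.3 °C)/0.04601 = 728 W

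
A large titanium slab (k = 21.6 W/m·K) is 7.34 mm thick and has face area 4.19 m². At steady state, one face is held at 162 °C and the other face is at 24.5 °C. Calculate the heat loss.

Q = kA·ΔT/L = 21.6 × 4.19 × |162 °C − 24.5 °C| / 0.00734 = 1.70×10^6 W

Q = 1700 kW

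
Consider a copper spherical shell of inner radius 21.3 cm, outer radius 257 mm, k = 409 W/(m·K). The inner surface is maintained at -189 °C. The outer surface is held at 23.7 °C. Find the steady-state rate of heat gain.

Q = 4πk·ΔT/(1/r₁ − 1/r₂) = 4π × 409 × 212.7 / (1/0.213 − 1/0.257) = 1.36×10^6 W

Q = 1360 kW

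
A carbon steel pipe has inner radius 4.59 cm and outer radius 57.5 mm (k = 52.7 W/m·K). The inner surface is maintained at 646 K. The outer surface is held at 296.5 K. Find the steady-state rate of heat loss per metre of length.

Q' = 514 kW/m

Q' = 2πk·ΔT/ln(r₂/r₁) = 2π × 52.7 × 349.5 / ln(0.0575/0.0459) = 5.14×10^5 W/m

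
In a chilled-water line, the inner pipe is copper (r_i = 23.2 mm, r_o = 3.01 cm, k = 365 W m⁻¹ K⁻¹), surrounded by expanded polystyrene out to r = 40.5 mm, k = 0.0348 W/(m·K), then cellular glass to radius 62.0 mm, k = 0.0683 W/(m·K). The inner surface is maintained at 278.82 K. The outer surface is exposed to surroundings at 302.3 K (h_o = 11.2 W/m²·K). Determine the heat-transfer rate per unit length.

Series thermal resistances, inner to outer:
  R'_copper = ln(0.0301/0.0232)/(2πk) = 0.2604/(2π·365) = 1.135×10^-4 m·K/W
  R'_expanded polystyrene = ln(0.0405/0.0301)/(2πk) = 0.2968/(2π·0.0348) = 1.357 m·K/W
  R'_cellular glass = ln(0.0620/0.0405)/(2πk) = 0.4258/(2π·0.0683) = 0.9923 m·K/W
  R'_conv,out = 1/(2πr h) = 1/(2π·0.0620·11.2) = 0.2292 m·K/W
ΣR = 1.135×10^-4 + 1.357 + 0.9923 + 0.2292 = 2.579 m·K/W
Q' = ΔT/ΣR = (278.82 K − 302.3 K)/2.579 = -9.10 W/m
(Negative Q' ⇒ heat flows inward; heat gain = 9.10 W/m.)

Q' = 9.10 W/m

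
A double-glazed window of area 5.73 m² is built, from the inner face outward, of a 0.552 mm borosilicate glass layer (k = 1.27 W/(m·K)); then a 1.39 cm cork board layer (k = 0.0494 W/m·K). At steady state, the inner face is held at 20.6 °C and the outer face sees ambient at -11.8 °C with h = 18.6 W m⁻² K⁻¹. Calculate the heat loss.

Series thermal resistances, inner to outer:
  R_borosilicate glass = L/(kA) = 5.52×10^-4/(1.27·5.73) = 7.585×10^-5 K/W
  R_cork board = L/(kA) = 0.0139/(0.0494·5.73) = 0.04911 K/W
  R_conv,out = 1/(hA) = 1/(18.6·5.73) = 0.009383 K/W
ΣR = 7.585×10^-5 + 0.04911 + 0.009383 = 0.05857 K/W
Q = ΔT/ΣR = (20.6 °C − -11.8 °C)/0.05857 = 553 W

Q = 553 W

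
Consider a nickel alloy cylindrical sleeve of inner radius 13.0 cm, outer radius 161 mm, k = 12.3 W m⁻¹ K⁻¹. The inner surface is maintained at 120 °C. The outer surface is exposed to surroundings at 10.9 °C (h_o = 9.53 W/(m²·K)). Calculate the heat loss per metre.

Resistance network (inner→outer):
  R'_nickel alloy = ln(0.161/0.130)/(2πk) = 0.2139/(2π·12.3) = 0.002767 m·K/W
  R'_conv,out = 1/(2πr h) = 1/(2π·0.161·9.53) = 0.1037 m·K/W
ΣR = 0.002767 + 0.1037 = 0.1065 m·K/W
Q' = ΔT/ΣR = (120 °C − 10.9 °C)/0.1065 = 1020 W/m

Q' = 1020 W/m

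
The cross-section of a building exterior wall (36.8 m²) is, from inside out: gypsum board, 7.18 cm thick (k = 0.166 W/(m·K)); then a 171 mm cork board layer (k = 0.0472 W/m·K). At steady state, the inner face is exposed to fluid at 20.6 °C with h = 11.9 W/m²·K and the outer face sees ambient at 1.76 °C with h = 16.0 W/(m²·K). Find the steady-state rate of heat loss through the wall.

Series thermal resistances, inner to outer:
  R_conv,in = 1/(hA) = 1/(11.9·36.8) = 0.002284 K/W
  R_gypsum board = L/(kA) = 0.0718/(0.166·36.8) = 0.01175 K/W
  R_cork board = L/(kA) = 0.171/(0.0472·36.8) = 0.09845 K/W
  R_conv,out = 1/(hA) = 1/(16.0·36.8) = 0.001698 K/W
ΣR = 0.002284 + 0.01175 + 0.09845 + 0.001698 = 0.1142 K/W
Q = ΔT/ΣR = (20.6 °C − 1.76 °C)/0.1142 = 165 W

Q = 165 W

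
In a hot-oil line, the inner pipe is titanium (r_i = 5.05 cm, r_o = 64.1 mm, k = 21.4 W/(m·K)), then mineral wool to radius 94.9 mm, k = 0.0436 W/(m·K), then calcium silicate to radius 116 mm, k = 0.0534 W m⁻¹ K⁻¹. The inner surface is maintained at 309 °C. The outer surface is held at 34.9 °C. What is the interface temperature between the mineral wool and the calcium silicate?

T = 116 °C

Resistance network (inner→outer):
  R'_titanium = ln(0.0641/0.0505)/(2πk) = 0.2385/(2π·21.4) = 0.001774 m·K/W
  R'_mineral wool = ln(0.0949/0.0641)/(2πk) = 0.3924/(2π·0.0436) = 1.432 m·K/W
  R'_calcium silicate = ln(0.116/0.0949)/(2πk) = 0.2008/(2π·0.0534) = 0.5984 m·K/W
ΣR = 0.001774 + 1.432 + 0.5984 = 2.032 m·K/W
Q' = ΔT/ΣR = (309 °C − 34.9 °C)/2.032 = 134.9 W/m
From the inner boundary to the mineral wool/calcium silicate interface, ΣR_partial = 1.434 m·K/W.
T_interface = T_in − Q'·ΣR_partial = 309 °C − (134.9)(1.434) = 116 °C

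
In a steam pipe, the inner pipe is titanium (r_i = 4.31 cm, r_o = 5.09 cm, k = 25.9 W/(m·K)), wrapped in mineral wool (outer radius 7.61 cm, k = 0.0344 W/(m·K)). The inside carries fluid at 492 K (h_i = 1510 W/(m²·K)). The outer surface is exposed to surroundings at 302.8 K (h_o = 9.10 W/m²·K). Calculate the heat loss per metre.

Q' = 90.4 W/m

Resistance network (inner→outer):
  R'_conv,in = 1/(2πr h) = 1/(2π·0.0431·1510) = 0.002445 m·K/W
  R'_titanium = ln(0.0509/0.0431)/(2πk) = 0.1663/(2π·25.9) = 0.001022 m·K/W
  R'_mineral wool = ln(0.0761/0.0509)/(2πk) = 0.4022/(2π·0.0344) = 1.861 m·K/W
  R'_conv,out = 1/(2πr h) = 1/(2π·0.0761·9.10) = 0.2298 m·K/W
ΣR = 0.002445 + 0.001022 + 1.861 + 0.2298 = 2.094 m·K/W
Q' = ΔT/ΣR = (492 K − 302.8 K)/2.094 = 90.4 W/m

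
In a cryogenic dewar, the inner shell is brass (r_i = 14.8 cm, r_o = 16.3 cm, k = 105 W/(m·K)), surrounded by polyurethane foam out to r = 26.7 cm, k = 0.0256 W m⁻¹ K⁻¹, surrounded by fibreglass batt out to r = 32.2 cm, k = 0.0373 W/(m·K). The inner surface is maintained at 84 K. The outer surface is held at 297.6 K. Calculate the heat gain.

Series thermal resistances, inner to outer:
  R_brass = (1/0.148 − 1/0.163)/(4πk) = 0.6218/(4π·105) = 4.712×10^-4 K/W
  R_polyurethane foam = (1/0.163 − 1/0.267)/(4πk) = 2.390/(4π·0.0256) = 7.428 K/W
  R_fibreglass batt = (1/0.267 − 1/0.322)/(4πk) = 0.6397/(4π·0.0373) = 1.365 K/W
ΣR = 4.712×10^-4 + 7.428 + 1.365 = 8.793 K/W
Q = ΔT/ΣR = (84 K − 297.6 K)/8.793 = -24.3 W
(Negative Q ⇒ heat flows inward; heat gain = 24.3 W.)

Q = 24.3 W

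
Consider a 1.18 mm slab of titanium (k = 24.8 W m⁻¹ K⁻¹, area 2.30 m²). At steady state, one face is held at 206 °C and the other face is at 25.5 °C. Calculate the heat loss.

Q = 8730 kW

Q = kA·ΔT/L = 24.8 × 2.30 × |206 °C − 25.5 °C| / 0.00118 = 8.73×10^6 W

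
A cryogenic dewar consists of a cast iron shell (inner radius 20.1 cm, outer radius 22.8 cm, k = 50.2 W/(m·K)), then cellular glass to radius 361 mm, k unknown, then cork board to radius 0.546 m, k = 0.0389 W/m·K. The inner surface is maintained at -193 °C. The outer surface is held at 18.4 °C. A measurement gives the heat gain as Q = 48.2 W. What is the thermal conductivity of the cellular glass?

k = 0.0522 W/m·K

ΣR = ΔT/Q = |-193 − 18.4|/48.2 = 4.386 K/W
Known resistances:
  R_cast iron = (1/0.201 − 1/0.228)/(4πk) = 0.5892/(4π·50.2) = 9.339×10^-4 K/W
  R_cork board = (1/0.361 − 1/0.546)/(4πk) = 0.9386/(4π·0.0389) = 1.920 K/W
R_cellular glass = ΣR − ΣR_known = 4.386 − 1.921 = 2.465 K/W
(1/r₁−1/r₂)/(4πk) = 2.465 ⇒ k = 1.616/(4π·2.465) = 0.0522 W/m·K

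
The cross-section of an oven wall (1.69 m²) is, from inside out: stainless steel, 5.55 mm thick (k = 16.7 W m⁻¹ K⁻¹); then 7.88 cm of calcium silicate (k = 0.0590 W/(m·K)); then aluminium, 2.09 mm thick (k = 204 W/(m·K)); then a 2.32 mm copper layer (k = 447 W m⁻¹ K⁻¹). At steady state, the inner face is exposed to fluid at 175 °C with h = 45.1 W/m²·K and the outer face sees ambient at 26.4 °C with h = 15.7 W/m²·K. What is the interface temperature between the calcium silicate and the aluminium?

T = 33.1 °C

Resistance network (inner→outer):
  R_conv,in = 1/(hA) = 1/(45.1·1.69) = 0.01312 K/W
  R_stainless steel = L/(kA) = 0.00555/(16.7·1.69) = 1.966×10^-4 K/W
  R_calcium silicate = L/(kA) = 0.0788/(0.0590·1.69) = 0.7903 K/W
  R_aluminium = L/(kA) = 0.00209/(204·1.69) = 6.062×10^-6 K/W
  R_copper = L/(kA) = 0.00232/(447·1.69) = 3.071×10^-6 K/W
  R_conv,out = 1/(hA) = 1/(15.7·1.69) = 0.03769 K/W
ΣR = 0.01312 + 1.966×10^-4 + 0.7903 + 6.062×10^-6 + 3.071×10^-6 + 0.03769 = 0.8413 K/W
Q = ΔT/ΣR = (175 °C − 26.4 °C)/0.8413 = 176.6 W
From the inner boundary to the calcium silicate/aluminium interface, ΣR_partial = 0.8036 K/W.
T_interface = T_in − Q·ΣR_partial = 175 °C − (176.6)(0.8036) = 33.1 °C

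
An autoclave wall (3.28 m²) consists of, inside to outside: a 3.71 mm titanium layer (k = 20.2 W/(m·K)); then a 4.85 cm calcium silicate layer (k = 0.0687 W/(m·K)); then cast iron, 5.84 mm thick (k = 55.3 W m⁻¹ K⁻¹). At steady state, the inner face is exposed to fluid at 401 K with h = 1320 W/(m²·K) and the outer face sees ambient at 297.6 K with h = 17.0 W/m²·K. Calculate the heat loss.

Treat each layer as a resistance in series:
  R_conv,in = 1/(hA) = 1/(1320·3.28) = 2.310×10^-4 K/W
  R_titanium = L/(kA) = 0.00371/(20.2·3.28) = 5.599×10^-5 K/W
  R_calcium silicate = L/(kA) = 0.0485/(0.0687·3.28) = 0.2152 K/W
  R_cast iron = L/(kA) = 0.00584/(55.3·3.28) = 3.220×10^-5 K/W
  R_conv,out = 1/(hA) = 1/(17.0·3.28) = 0.01793 K/W
ΣR = 2.310×10^-4 + 5.599×10^-5 + 0.2152 + 3.220×10^-5 + 0.01793 = 0.2334 K/W
Q = ΔT/ΣR = (401 K − 297.6 K)/0.2334 = 443 W

Q = 443 W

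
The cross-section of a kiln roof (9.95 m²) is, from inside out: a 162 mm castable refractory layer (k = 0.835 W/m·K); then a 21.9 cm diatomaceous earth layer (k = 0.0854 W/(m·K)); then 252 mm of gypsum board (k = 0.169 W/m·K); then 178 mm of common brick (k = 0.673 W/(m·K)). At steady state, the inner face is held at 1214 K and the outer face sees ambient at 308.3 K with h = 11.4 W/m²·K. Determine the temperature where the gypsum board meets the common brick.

Series thermal resistances, inner to outer:
  R_castable refractory = L/(kA) = 0.162/(0.835·9.95) = 0.01950 K/W
  R_diatomaceous earth = L/(kA) = 0.219/(0.0854·9.95) = 0.2577 K/W
  R_gypsum board = L/(kA) = 0.252/(0.169·9.95) = 0.1499 K/W
  R_common brick = L/(kA) = 0.178/(0.673·9.95) = 0.02658 K/W
  R_conv,out = 1/(hA) = 1/(11.4·9.95) = 0.008816 K/W
ΣR = 0.01950 + 0.2577 + 0.1499 + 0.02658 + 0.008816 = 0.4625 K/W
Q = ΔT/ΣR = (1214 K − 308.3 K)/0.4625 = 1958 W
From the inner boundary to the gypsum board/common brick interface, ΣR_partial = 0.4271 K/W.
T_interface = T_in − Q·ΣR_partial = 1214 K − (1958)(0.4271) = 378 K

T = 378 K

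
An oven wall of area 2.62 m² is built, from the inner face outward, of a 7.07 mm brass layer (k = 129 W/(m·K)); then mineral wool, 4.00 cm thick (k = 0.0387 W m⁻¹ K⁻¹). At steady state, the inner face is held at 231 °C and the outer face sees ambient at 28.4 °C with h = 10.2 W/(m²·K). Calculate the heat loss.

Q = 469 W

Series thermal resistances, inner to outer:
  R_brass = L/(kA) = 0.00707/(129·2.62) = 2.092×10^-5 K/W
  R_mineral wool = L/(kA) = 0.0400/(0.0387·2.62) = 0.3945 K/W
  R_conv,out = 1/(hA) = 1/(10.2·2.62) = 0.03742 K/W
ΣR = 2.092×10^-5 + 0.3945 + 0.03742 = 0.4319 K/W
Q = ΔT/ΣR = (231 °C − 28.4 °C)/0.4319 = 469 W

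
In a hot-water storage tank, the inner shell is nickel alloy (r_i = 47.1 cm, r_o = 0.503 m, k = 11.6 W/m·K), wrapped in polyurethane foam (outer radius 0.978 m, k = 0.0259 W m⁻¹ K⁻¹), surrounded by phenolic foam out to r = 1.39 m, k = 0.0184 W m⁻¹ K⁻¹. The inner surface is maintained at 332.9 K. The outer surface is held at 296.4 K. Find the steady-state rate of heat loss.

Resistance network (inner→outer):
  R_nickel alloy = (1/0.471 − 1/0.503)/(4πk) = 0.1351/(4π·11.6) = 9.266×10^-4 K/W
  R_polyurethane foam = (1/0.503 − 1/0.978)/(4πk) = 0.9656/(4π·0.0259) = 2.967 K/W
  R_phenolic foam = (1/0.978 − 1/1.39)/(4πk) = 0.3031/(4π·0.0184) = 1.311 K/W
ΣR = 9.266×10^-4 + 2.967 + 1.311 = 4.279 K/W
Q = ΔT/ΣR = (332.9 K − 296.4 K)/4.279 = 8.53 W

Q = 8.53 W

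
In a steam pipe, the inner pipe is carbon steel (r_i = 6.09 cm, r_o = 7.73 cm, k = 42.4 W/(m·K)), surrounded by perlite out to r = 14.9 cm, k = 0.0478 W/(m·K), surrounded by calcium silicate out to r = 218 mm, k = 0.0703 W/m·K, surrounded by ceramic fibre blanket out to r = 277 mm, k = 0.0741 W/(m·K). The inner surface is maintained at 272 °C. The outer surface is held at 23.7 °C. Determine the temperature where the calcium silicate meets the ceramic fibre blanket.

Resistance network (inner→outer):
  R'_carbon steel = ln(0.0773/0.0609)/(2πk) = 0.2385/(2π·42.4) = 8.951×10^-4 m·K/W
  R'_perlite = ln(0.149/0.0773)/(2πk) = 0.6563/(2π·0.0478) = 2.185 m·K/W
  R'_calcium silicate = ln(0.218/0.149)/(2πk) = 0.3805/(2π·0.0703) = 0.8615 m·K/W
  R'_ceramic fibre blanket = ln(0.277/0.218)/(2πk) = 0.2395/(2π·0.0741) = 0.5145 m·K/W
ΣR = 8.951×10^-4 + 2.185 + 0.8615 + 0.5145 = 3.562 m·K/W
Q' = ΔT/ΣR = (272 °C − 23.7 °C)/3.562 = 69.71 W/m
From the inner boundary to the calcium silicate/ceramic fibre blanket interface, ΣR_partial = 3.047 m·K/W.
T_interface = T_in − Q'·ΣR_partial = 272 °C − (69.71)(3.047) = 59.6 °C

T = 59.6 °C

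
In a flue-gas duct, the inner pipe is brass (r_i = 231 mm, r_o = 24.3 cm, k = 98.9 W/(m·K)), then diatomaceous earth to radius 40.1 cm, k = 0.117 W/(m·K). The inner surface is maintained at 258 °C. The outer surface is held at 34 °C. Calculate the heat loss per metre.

Series thermal resistances, inner to outer:
  R'_brass = ln(0.243/0.231)/(2πk) = 0.05064/(2π·98.9) = 8.150×10^-5 m·K/W
  R'_diatomaceous earth = ln(0.401/0.243)/(2πk) = 0.5009/(2π·0.117) = 0.6814 m·K/W
ΣR = 8.150×10^-5 + 0.6814 = 0.6815 m·K/W
Q' = ΔT/ΣR = (258 °C − 34 °C)/0.6815 = 329 W/m

Q' = 329 W/m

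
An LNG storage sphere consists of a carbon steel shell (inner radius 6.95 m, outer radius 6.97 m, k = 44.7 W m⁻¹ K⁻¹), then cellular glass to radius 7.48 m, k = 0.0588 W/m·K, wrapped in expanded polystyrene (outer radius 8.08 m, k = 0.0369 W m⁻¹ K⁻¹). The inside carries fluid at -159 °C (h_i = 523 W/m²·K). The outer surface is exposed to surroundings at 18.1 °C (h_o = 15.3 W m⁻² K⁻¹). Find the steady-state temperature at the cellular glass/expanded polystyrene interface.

T = -91.5 °C

Series thermal resistances, inner to outer:
  R_conv,in = 1/(4πr²h) = 1/(4π·6.95²·523) = 3.150×10^-6 K/W
  R_carbon steel = (1/6.95 − 1/6.97)/(4πk) = 4.129×10^-4/(4π·44.7) = 7.350×10^-7 K/W
  R_cellular glass = (1/6.97 − 1/7.48)/(4πk) = 0.009782/(4π·0.0588) = 0.01324 K/W
  R_expanded polystyrene = (1/7.48 − 1/8.08)/(4πk) = 0.009927/(4π·0.0369) = 0.02141 K/W
  R_conv,out = 1/(4πr²h) = 1/(4π·8.08²·15.3) = 7.967×10^-5 K/W
ΣR = 3.150×10^-6 + 7.350×10^-7 + 0.01324 + 0.02141 + 7.967×10^-5 = 0.03473 K/W
Q = ΔT/ΣR = (-159 °C − 18.1 °C)/0.03473 = -5099 W
From the inner boundary to the cellular glass/expanded polystyrene interface, ΣR_partial = 0.01324 K/W.
T_interface = T_in − Q·ΣR_partial = -159 °C − (-5099)(0.01324) = -91.5 °C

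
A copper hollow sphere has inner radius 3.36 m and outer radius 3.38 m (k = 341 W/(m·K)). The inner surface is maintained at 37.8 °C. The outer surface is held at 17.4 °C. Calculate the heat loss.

Q = 4πk·ΔT/(1/r₁ − 1/r₂) = 4π × 341 × 20.4 / (1/3.36 − 1/3.38) = 4.96×10^7 W

Q = 4.96×10^7 W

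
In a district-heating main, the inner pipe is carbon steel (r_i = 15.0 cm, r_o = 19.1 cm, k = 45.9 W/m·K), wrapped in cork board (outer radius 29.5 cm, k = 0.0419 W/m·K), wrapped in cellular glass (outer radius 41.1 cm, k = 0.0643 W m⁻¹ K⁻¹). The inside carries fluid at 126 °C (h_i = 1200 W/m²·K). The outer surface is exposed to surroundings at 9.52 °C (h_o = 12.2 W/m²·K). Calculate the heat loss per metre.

Treat each layer as a resistance in series:
  R'_conv,in = 1/(2πr h) = 1/(2π·0.150·1200) = 8.842×10^-4 m·K/W
  R'_carbon steel = ln(0.191/0.150)/(2πk) = 0.2416/(2π·45.9) = 8.379×10^-4 m·K/W
  R'_cork board = ln(0.295/0.191)/(2πk) = 0.4347/(2π·0.0419) = 1.651 m·K/W
  R'_cellular glass = ln(0.411/0.295)/(2πk) = 0.3316/(2π·0.0643) = 0.8208 m·K/W
  R'_conv,out = 1/(2πr h) = 1/(2π·0.411·12.2) = 0.03174 m·K/W
ΣR = 8.842×10^-4 + 8.379×10^-4 + 1.651 + 0.8208 + 0.03174 = 2.505 m·K/W
Q' = ΔT/ΣR = (126 °C − 9.52 °C)/2.505 = 46.5 W/m

Q' = 46.5 W/m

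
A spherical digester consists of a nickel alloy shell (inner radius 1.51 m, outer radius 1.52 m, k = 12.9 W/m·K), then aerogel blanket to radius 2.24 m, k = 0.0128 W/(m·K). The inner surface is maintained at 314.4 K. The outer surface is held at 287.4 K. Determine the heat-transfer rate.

Treat each layer as a resistance in series:
  R_nickel alloy = (1/1.51 − 1/1.52)/(4πk) = 0.004357/(4π·12.9) = 2.688×10^-5 K/W
  R_aerogel blanket = (1/1.52 − 1/2.24)/(4πk) = 0.2115/(4π·0.0128) = 1.315 K/W
ΣR = 2.688×10^-5 + 1.315 = 1.315 K/W
Q = ΔT/ΣR = (314.4 K − 287.4 K)/1.315 = 20.5 W

Q = 20.5 W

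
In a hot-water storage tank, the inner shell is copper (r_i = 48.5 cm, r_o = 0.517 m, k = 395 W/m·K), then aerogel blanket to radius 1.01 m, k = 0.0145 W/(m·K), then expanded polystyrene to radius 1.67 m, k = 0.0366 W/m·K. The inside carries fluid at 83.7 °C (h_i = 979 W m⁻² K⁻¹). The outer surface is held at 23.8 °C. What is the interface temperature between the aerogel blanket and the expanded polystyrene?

T = 32.2 °C

Series thermal resistances, inner to outer:
  R_conv,in = 1/(4πr²h) = 1/(4π·0.485²·979) = 3.456×10^-4 K/W
  R_copper = (1/0.485 − 1/0.517)/(4πk) = 0.1276/(4π·395) = 2.571×10^-5 K/W
  R_aerogel blanket = (1/0.517 − 1/1.01)/(4πk) = 0.9441/(4π·0.0145) = 5.182 K/W
  R_expanded polystyrene = (1/1.01 − 1/1.67)/(4πk) = 0.3913/(4π·0.0366) = 0.8508 K/W
ΣR = 3.456×10^-4 + 2.571×10^-5 + 5.182 + 0.8508 = 6.033 K/W
Q = ΔT/ΣR = (83.7 °C − 23.8 °C)/6.033 = 9.929 W
From the inner boundary to the aerogel blanket/expanded polystyrene interface, ΣR_partial = 5.182 K/W.
T_interface = T_in − Q·ΣR_partial = 83.7 °C − (9.929)(5.182) = 32.2 °C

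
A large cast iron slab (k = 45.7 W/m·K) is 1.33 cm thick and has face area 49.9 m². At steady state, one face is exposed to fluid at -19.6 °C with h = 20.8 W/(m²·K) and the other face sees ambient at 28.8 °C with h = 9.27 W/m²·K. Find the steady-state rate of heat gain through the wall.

Resistance network (inner→outer):
  R_conv,in = 1/(hA) = 1/(20.8·49.9) = 9.635×10^-4 K/W
  R_cast iron = L/(kA) = 0.0133/(45.7·49.9) = 5.832×10^-6 K/W
  R_conv,out = 1/(hA) = 1/(9.27·49.9) = 0.002162 K/W
ΣR = 9.635×10^-4 + 5.832×10^-6 + 0.002162 = 0.003131 K/W
Q = ΔT/ΣR = (-19.6 °C − 28.8 °C)/0.003131 = -15500 W
(Negative Q ⇒ heat flows inward; heat gain = 15500 W.)

Q = 15.5 kW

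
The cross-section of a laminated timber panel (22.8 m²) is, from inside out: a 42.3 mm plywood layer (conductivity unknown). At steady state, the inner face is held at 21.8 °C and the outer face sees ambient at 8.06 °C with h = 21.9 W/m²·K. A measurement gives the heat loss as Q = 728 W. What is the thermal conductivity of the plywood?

k = 0.110 W/m·K

ΣR = ΔT/Q = |21.8 − 8.06|/728 = 0.01887 K/W
Known resistances:
  R_conv,out = 1/(hA) = 1/(21.9·22.8) = 0.002003 K/W
R_plywood = ΣR − ΣR_known = 0.01887 − 0.002003 = 0.01687 K/W
L/(kA) = 0.01687 ⇒ k = 0.0423/(0.01687·22.8) = 0.110 W/m·K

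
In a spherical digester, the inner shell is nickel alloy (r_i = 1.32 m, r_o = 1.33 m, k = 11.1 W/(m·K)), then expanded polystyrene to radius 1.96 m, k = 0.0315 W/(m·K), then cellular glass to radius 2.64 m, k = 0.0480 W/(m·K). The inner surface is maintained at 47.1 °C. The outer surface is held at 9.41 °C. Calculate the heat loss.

Q = 45.5 W

Treat each layer as a resistance in series:
  R_nickel alloy = (1/1.32 − 1/1.33)/(4πk) = 0.005696/(4π·11.1) = 4.084×10^-5 K/W
  R_expanded polystyrene = (1/1.33 − 1/1.96)/(4πk) = 0.2417/(4π·0.0315) = 0.6105 K/W
  R_cellular glass = (1/1.96 − 1/2.64)/(4πk) = 0.1314/(4π·0.0480) = 0.2179 K/W
ΣR = 4.084×10^-5 + 0.6105 + 0.2179 = 0.8284 K/W
Q = ΔT/ΣR = (47.1 °C − 9.41 °C)/0.8284 = 45.5 W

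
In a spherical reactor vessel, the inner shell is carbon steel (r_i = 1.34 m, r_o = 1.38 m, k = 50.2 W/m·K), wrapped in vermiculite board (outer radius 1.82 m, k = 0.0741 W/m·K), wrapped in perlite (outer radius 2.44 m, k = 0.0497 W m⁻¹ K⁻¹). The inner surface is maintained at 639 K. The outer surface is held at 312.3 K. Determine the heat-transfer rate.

Q = 794 W

Series thermal resistances, inner to outer:
  R_carbon steel = (1/1.34 − 1/1.38)/(4πk) = 0.02163/(4π·50.2) = 3.429×10^-5 K/W
  R_vermiculite board = (1/1.38 − 1/1.82)/(4πk) = 0.1752/(4π·0.0741) = 0.1881 K/W
  R_perlite = (1/1.82 − 1/2.44)/(4πk) = 0.1396/(4π·0.0497) = 0.2235 K/W
ΣR = 3.429×10^-5 + 0.1881 + 0.2235 = 0.4116 K/W
Q = ΔT/ΣR = (639 K − 312.3 K)/0.4116 = 794 W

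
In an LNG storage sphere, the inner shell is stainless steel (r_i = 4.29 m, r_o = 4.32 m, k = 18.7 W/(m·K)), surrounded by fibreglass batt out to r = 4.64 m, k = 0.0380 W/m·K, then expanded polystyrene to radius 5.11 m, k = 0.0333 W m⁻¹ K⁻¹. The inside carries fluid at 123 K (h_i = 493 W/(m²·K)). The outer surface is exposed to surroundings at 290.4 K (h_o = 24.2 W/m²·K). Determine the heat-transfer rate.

Q = 2.07 kW

Treat each layer as a resistance in series:
  R_conv,in = 1/(4πr²h) = 1/(4π·4.29²·493) = 8.771×10^-6 K/W
  R_stainless steel = (1/4.29 − 1/4.32)/(4πk) = 0.001619/(4π·18.7) = 6.889×10^-6 K/W
  R_fibreglass batt = (1/4.32 − 1/4.64)/(4πk) = 0.01596/(4π·0.0380) = 0.03343 K/W
  R_expanded polystyrene = (1/4.64 − 1/5.11)/(4πk) = 0.01982/(4π·0.0333) = 0.04737 K/W
  R_conv,out = 1/(4πr²h) = 1/(4π·5.11²·24.2) = 1.259×10^-4 K/W
ΣR = 8.771×10^-6 + 6.889×10^-6 + 0.03343 + 0.04737 + 1.259×10^-4 = 0.08094 K/W
Q = ΔT/ΣR = (123 K − 290.4 K)/0.08094 = -2070 W
(Negative Q ⇒ heat flows inward; heat gain = 2070 W.)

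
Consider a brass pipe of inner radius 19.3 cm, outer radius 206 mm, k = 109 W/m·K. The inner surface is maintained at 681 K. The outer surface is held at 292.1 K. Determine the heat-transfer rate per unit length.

Q' = 4090 kW/m

Q' = 2πk·ΔT/ln(r₂/r₁) = 2π × 109 × 388.9 / ln(0.206/0.193) = 4.09×10^6 W/m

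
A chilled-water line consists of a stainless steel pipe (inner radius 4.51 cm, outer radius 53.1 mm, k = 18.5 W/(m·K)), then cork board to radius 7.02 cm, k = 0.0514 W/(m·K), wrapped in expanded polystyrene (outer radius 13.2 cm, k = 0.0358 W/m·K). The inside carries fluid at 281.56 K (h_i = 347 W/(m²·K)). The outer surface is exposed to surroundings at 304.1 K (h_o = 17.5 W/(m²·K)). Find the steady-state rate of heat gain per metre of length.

Series thermal resistances, inner to outer:
  R'_conv,in = 1/(2πr h) = 1/(2π·0.0451·347) = 0.01017 m·K/W
  R'_stainless steel = ln(0.0531/0.0451)/(2πk) = 0.1633/(2π·18.5) = 0.001405 m·K/W
  R'_cork board = ln(0.0702/0.0531)/(2πk) = 0.2792/(2π·0.0514) = 0.8644 m·K/W
  R'_expanded polystyrene = ln(0.132/0.0702)/(2πk) = 0.6315/(2π·0.0358) = 2.807 m·K/W
  R'_conv,out = 1/(2πr h) = 1/(2π·0.132·17.5) = 0.06890 m·K/W
ΣR = 0.01017 + 0.001405 + 0.8644 + 2.807 + 0.06890 = 3.752 m·K/W
Q' = ΔT/ΣR = (281.56 K − 304.1 K)/3.752 = -6.01 W/m
(Negative Q' ⇒ heat flows inward; heat gain = 6.01 W/m.)

Q' = 6.01 W/m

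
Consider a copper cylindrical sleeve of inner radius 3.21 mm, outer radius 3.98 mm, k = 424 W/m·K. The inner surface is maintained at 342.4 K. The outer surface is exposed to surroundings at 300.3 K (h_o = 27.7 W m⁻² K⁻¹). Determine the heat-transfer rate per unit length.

Treat each layer as a resistance in series:
  R'_copper = ln(0.00398/0.00321)/(2πk) = 0.2150/(2π·424) = 8.071×10^-5 m·K/W
  R'_conv,out = 1/(2πr h) = 1/(2π·0.00398·27.7) = 1.444 m·K/W
ΣR = 8.071×10^-5 + 1.444 = 1.444 m·K/W
Q' = ΔT/ΣR = (342.4 K − 300.3 K)/1.444 = 29.2 W/m

Q' = 29.2 W/m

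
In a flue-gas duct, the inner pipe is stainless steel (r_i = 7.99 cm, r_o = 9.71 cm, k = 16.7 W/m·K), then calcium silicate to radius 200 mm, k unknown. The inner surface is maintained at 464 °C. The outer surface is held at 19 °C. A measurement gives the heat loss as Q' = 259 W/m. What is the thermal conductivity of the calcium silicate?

ΣR = ΔT/Q' = |464 − 19|/259 = 1.718 m·K/W
Known resistances:
  R'_stainless steel = ln(0.0971/0.0799)/(2πk) = 0.1950/(2π·16.7) = 0.001858 m·K/W
R_calcium silicate = ΣR − ΣR_known = 1.718 − 0.001858 = 1.716 m·K/W
ln(r₂/r₁)/(2πk) = 1.716 ⇒ k = 0.7226/(2π·1.716) = 0.0670 W/m·K

k = 0.0670 W/m·K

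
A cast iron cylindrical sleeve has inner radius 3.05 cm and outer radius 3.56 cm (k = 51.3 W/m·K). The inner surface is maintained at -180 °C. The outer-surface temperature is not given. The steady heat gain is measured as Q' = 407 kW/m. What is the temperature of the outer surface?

Series resistances:
  R'_cast iron = ln(0.0356/0.0305)/(2πk) = 0.1546/(2π·51.3) = 4.797×10^-4 m·K/W
ΣR = 4.797×10^-4 m·K/W
ΔT = Q'·ΣR = 4.07×10^5 × 4.797×10^-4 = 195.2 K
Heat flows inward, so T_out = T_in + ΔT = -180 + 195.2 = 15.2 °C

T_out = 15.2 °C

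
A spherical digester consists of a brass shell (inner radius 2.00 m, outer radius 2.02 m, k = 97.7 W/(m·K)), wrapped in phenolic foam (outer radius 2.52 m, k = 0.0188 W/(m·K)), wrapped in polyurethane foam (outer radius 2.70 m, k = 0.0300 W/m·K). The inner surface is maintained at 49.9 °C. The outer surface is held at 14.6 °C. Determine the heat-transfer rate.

Q = 72.6 W

Resistance network (inner→outer):
  R_brass = (1/2.00 − 1/2.02)/(4πk) = 0.004950/(4π·97.7) = 4.032×10^-6 K/W
  R_phenolic foam = (1/2.02 − 1/2.52)/(4πk) = 0.09822/(4π·0.0188) = 0.4158 K/W
  R_polyurethane foam = (1/2.52 − 1/2.70)/(4πk) = 0.02646/(4π·0.0300) = 0.07017 K/W
ΣR = 4.032×10^-6 + 0.4158 + 0.07017 = 0.4860 K/W
Q = ΔT/ΣR = (49.9 °C − 14.6 °C)/0.4860 = 72.6 W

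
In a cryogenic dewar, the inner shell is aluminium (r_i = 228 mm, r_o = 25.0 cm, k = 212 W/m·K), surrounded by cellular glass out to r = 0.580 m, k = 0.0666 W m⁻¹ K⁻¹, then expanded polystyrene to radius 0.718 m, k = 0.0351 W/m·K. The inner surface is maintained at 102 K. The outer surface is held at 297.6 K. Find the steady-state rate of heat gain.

Treat each layer as a resistance in series:
  R_aluminium = (1/0.228 − 1/0.250)/(4πk) = 0.3860/(4π·212) = 1.449×10^-4 K/W
  R_cellular glass = (1/0.250 − 1/0.580)/(4πk) = 2.276/(4π·0.0666) = 2.719 K/W
  R_expanded polystyrene = (1/0.580 − 1/0.718)/(4πk) = 0.3314/(4π·0.0351) = 0.7513 K/W
ΣR = 1.449×10^-4 + 2.719 + 0.7513 = 3.470 K/W
Q = ΔT/ΣR = (102 K − 297.6 K)/3.470 = -56.4 W
(Negative Q ⇒ heat flows inward; heat gain = 56.4 W.)

Q = 56.4 W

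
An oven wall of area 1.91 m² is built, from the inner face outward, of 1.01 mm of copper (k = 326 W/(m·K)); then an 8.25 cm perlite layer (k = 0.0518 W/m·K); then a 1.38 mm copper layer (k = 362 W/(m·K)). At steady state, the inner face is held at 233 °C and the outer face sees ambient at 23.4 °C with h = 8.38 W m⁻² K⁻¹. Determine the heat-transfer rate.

Q = 234 W

Series thermal resistances, inner to outer:
  R_copper = L/(kA) = 0.00101/(326·1.91) = 1.622×10^-6 K/W
  R_perlite = L/(kA) = 0.0825/(0.0518·1.91) = 0.8339 K/W
  R_copper = L/(kA) = 0.00138/(362·1.91) = 1.996×10^-6 K/W
  R_conv,out = 1/(hA) = 1/(8.38·1.91) = 0.06248 K/W
ΣR = 1.622×10^-6 + 0.8339 + 1.996×10^-6 + 0.06248 = 0.8964 K/W
Q = ΔT/ΣR = (233 °C − 23.4 °C)/0.8964 = 234 W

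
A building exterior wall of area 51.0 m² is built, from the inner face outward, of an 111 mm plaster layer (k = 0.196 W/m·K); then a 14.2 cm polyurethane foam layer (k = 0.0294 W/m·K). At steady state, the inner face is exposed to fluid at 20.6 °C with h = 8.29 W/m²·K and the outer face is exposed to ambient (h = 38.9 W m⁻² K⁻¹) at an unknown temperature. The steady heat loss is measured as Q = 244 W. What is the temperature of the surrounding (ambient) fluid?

Sum the resistances:
  R_conv,in = 1/(hA) = 1/(8.29·51.0) = 0.002365 K/W
  R_plaster = L/(kA) = 0.111/(0.196·51.0) = 0.01110 K/W
  R_polyurethane foam = L/(kA) = 0.142/(0.0294·51.0) = 0.09470 K/W
  R_conv,out = 1/(hA) = 1/(38.9·51.0) = 5.041×10^-4 K/W
ΣR = 0.1087 K/W
ΔT = Q·ΣR = 244 × 0.1087 = 26.52 K
Heat flows outward, so T_out = T_in − ΔT = 20.6 − 26.52 = -5.92 °C

T_out = -5.92 °C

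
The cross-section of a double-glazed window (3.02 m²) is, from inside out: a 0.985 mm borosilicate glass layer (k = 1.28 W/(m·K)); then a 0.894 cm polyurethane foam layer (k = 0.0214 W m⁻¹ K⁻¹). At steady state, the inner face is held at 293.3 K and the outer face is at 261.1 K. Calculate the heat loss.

Resistance network (inner→outer):
  R_borosilicate glass = L/(kA) = 9.85×10^-4/(1.28·3.02) = 2.548×10^-4 K/W
  R_polyurethane foam = L/(kA) = 0.00894/(0.0214·3.02) = 0.1383 K/W
ΣR = 2.548×10^-4 + 0.1383 = 0.1386 K/W
Q = ΔT/ΣR = (293.3 K − 261.1 K)/0.1386 = 232 W

Q = 232 W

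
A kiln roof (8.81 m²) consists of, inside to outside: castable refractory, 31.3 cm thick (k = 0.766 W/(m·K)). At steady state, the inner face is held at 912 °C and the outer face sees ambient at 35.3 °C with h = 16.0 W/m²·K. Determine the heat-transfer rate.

Series thermal resistances, inner to outer:
  R_castable refractory = L/(kA) = 0.313/(0.766·8.81) = 0.04638 K/W
  R_conv,out = 1/(hA) = 1/(16.0·8.81) = 0.007094 K/W
ΣR = 0.04638 + 0.007094 = 0.05347 K/W
Q = ΔT/ΣR = (912 °C − 35.3 °C)/0.05347 = 16400 W

Q = 16400 W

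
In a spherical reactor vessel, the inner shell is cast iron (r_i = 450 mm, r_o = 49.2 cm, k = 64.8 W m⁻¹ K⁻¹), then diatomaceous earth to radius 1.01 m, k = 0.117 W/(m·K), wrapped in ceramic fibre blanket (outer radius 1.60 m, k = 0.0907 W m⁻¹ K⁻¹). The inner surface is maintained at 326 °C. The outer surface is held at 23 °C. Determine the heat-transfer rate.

Q = 294 W

Treat each layer as a resistance in series:
  R_cast iron = (1/0.450 − 1/0.492)/(4πk) = 0.1897/(4π·64.8) = 2.330×10^-4 K/W
  R_diatomaceous earth = (1/0.492 − 1/1.01)/(4πk) = 1.042/(4π·0.117) = 0.7090 K/W
  R_ceramic fibre blanket = (1/1.01 − 1/1.60)/(4πk) = 0.3651/(4π·0.0907) = 0.3203 K/W
ΣR = 2.330×10^-4 + 0.7090 + 0.3203 = 1.030 K/W
Q = ΔT/ΣR = (326 °C − 23 °C)/1.030 = 294 W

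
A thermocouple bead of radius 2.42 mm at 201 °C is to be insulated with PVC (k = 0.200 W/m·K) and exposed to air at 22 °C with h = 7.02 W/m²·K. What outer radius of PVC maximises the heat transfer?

r_cr = 5.70 cm

For a sphere, r_cr = 2k_ins/h = 2·0.200/7.02 = 0.0570 m = 5.70 cm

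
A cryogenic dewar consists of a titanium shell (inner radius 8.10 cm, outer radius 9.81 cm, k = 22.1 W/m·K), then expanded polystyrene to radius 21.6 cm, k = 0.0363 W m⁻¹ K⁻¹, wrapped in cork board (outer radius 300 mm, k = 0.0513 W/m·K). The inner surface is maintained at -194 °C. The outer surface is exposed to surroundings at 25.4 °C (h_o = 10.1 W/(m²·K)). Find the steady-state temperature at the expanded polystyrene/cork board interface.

T = -6.8 °C

Resistance network (inner→outer):
  R_titanium = (1/0.0810 − 1/0.0981)/(4πk) = 2.152/(4π·22.1) = 0.007749 K/W
  R_expanded polystyrene = (1/0.0981 − 1/0.216)/(4πk) = 5.564/(4π·0.0363) = 12.20 K/W
  R_cork board = (1/0.216 − 1/0.300)/(4πk) = 1.296/(4π·0.0513) = 2.011 K/W
  R_conv,out = 1/(4πr²h) = 1/(4π·0.300²·10.1) = 0.08754 K/W
ΣR = 0.007749 + 12.20 + 2.011 + 0.08754 = 14.31 K/W
Q = ΔT/ΣR = (-194 °C − 25.4 °C)/14.31 = -15.33 W
From the inner boundary to the expanded polystyrene/cork board interface, ΣR_partial = 12.21 K/W.
T_interface = T_in − Q·ΣR_partial = -194 °C − (-15.33)(12.21) = -6.8 °C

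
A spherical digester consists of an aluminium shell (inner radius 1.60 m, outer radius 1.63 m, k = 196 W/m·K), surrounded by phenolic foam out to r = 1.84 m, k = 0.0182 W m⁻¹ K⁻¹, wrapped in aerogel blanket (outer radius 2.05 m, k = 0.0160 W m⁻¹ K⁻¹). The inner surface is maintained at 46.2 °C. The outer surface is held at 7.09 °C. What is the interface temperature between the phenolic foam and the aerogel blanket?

Treat each layer as a resistance in series:
  R_aluminium = (1/1.60 − 1/1.63)/(4πk) = 0.01150/(4π·196) = 4.670×10^-6 K/W
  R_phenolic foam = (1/1.63 − 1/1.84)/(4πk) = 0.07002/(4π·0.0182) = 0.3061 K/W
  R_aerogel blanket = (1/1.84 − 1/2.05)/(4πk) = 0.05567/(4π·0.0160) = 0.2769 K/W
ΣR = 4.670×10^-6 + 0.3061 + 0.2769 = 0.5830 K/W
Q = ΔT/ΣR = (46.2 °C − 7.09 °C)/0.5830 = 67.08 W
From the inner boundary to the phenolic foam/aerogel blanket interface, ΣR_partial = 0.3061 K/W.
T_interface = T_in − Q·ΣR_partial = 46.2 °C − (67.08)(0.3061) = 25.7 °C

T = 25.7 °C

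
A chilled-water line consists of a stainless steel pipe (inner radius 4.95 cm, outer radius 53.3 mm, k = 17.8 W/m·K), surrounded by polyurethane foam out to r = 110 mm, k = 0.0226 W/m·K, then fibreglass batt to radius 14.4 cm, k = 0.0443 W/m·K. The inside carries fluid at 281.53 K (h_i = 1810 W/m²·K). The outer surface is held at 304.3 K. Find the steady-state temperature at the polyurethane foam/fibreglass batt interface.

T = 300.7 K

Series thermal resistances, inner to outer:
  R'_conv,in = 1/(2πr h) = 1/(2π·0.0495·1810) = 0.001776 m·K/W
  R'_stainless steel = ln(0.0533/0.0495)/(2πk) = 0.07396/(2π·17.8) = 6.613×10^-4 m·K/W
  R'_polyurethane foam = ln(0.110/0.0533)/(2πk) = 0.7245/(2π·0.0226) = 5.102 m·K/W
  R'_fibreglass batt = ln(0.144/0.110)/(2πk) = 0.2693/(2π·0.0443) = 0.9676 m·K/W
ΣR = 0.001776 + 6.613×10^-4 + 5.102 + 0.9676 = 6.072 m·K/W
Q' = ΔT/ΣR = (281.53 K − 304.3 K)/6.072 = -3.750 W/m
From the inner boundary to the polyurethane foam/fibreglass batt interface, ΣR_partial = 5.104 m·K/W.
T_interface = T_in − Q'·ΣR_partial = 281.53 K − (-3.750)(5.104) = 300.7 K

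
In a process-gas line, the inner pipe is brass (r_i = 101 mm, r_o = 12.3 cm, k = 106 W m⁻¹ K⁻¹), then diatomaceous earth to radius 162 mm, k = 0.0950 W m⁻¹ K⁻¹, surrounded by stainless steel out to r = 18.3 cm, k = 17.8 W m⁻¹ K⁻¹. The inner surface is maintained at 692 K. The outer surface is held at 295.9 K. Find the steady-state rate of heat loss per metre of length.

Resistance network (inner→outer):
  R'_brass = ln(0.123/0.101)/(2πk) = 0.1971/(2π·106) = 2.959×10^-4 m·K/W
  R'_diatomaceous earth = ln(0.162/0.123)/(2πk) = 0.2754/(2π·0.0950) = 0.4614 m·K/W
  R'_stainless steel = ln(0.183/0.162)/(2πk) = 0.1219/(2π·17.8) = 0.001090 m·K/W
ΣR = 2.959×10^-4 + 0.4614 + 0.001090 = 0.4628 m·K/W
Q' = ΔT/ΣR = (692 K − 295.9 K)/0.4628 = 856 W/m

Q' = 856 W/m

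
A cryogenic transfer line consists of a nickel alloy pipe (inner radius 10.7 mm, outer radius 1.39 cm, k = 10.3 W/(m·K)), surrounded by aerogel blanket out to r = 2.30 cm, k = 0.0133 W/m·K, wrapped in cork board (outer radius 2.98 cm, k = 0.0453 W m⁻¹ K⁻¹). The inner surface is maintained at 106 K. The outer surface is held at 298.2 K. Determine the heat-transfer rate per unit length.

Q' = 27.7 W/m

Treat each layer as a resistance in series:
  R'_nickel alloy = ln(0.0139/0.0107)/(2πk) = 0.2616/(2π·10.3) = 0.004043 m·K/W
  R'_aerogel blanket = ln(0.0230/0.0139)/(2πk) = 0.5036/(2π·0.0133) = 6.026 m·K/W
  R'_cork board = ln(0.0298/0.0230)/(2πk) = 0.2590/(2π·0.0453) = 0.9100 m·K/W
ΣR = 0.004043 + 6.026 + 0.9100 = 6.940 m·K/W
Q' = ΔT/ΣR = (106 K − 298.2 K)/6.940 = -27.7 W/m
(Negative Q' ⇒ heat flows inward; heat gain = 27.7 W/m.)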